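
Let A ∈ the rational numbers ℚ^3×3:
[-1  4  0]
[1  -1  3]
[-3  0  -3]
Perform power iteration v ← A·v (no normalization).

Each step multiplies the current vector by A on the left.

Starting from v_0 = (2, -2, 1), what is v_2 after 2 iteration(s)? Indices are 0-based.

v_2 = (38, -44, 57)

v_0 = (2, -2, 1).
v_1 = A·v_0 = (-10, 7, -9).
v_2 = A·v_1 = (38, -44, 57).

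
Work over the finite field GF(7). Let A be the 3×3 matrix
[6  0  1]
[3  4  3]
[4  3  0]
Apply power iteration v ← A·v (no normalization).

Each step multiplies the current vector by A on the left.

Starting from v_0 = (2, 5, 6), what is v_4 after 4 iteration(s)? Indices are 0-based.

v_4 = (4, 0, 0)

v_0 = (2, 5, 6).
v_1 = A·v_0 = (4, 2, 2).
v_2 = A·v_1 = (5, 5, 1).
v_3 = A·v_2 = (3, 3, 0).
v_4 = A·v_3 = (4, 0, 0).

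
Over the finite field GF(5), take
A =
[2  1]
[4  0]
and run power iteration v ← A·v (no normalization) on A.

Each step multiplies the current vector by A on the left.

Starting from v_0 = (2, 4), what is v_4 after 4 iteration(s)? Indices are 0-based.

v_4 = (1, 0)

v_0 = (2, 4).
v_1 = A·v_0 = (3, 3).
v_2 = A·v_1 = (4, 2).
v_3 = A·v_2 = (0, 1).
v_4 = A·v_3 = (1, 0).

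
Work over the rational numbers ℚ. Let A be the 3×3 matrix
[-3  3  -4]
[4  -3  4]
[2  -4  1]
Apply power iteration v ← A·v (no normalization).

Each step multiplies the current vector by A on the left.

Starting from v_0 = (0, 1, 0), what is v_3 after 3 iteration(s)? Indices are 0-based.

v_0 = (0, 1, 0).
v_1 = A·v_0 = (3, -3, -4).
v_2 = A·v_1 = (-2, 5, 14).
v_3 = A·v_2 = (-35, 33, -10).

v_3 = (-35, 33, -10)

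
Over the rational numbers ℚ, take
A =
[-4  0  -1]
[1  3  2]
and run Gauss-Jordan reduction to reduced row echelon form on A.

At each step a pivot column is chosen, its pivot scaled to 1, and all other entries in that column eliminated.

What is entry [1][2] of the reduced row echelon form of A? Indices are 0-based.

M[1][2] = 7/12

pivot(0,0)=-4: scale R0 → (1, 0, 1/4)
  clear (1,0): R1 −= (1)R0 → (0, 3, 7/4)
pivot(1,1)=3: scale R1 → (0, 1, 7/12)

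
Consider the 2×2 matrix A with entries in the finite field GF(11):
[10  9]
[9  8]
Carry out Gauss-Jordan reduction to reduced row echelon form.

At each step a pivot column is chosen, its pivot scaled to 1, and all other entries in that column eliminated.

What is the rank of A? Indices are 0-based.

[1] R0 /= 10  ⇒  (1, 2)
     R1 -= 9·R0  ⇒  (0, 1)
[2] R1 /= 1  ⇒  (0, 1)
     R0 -= 2·R1  ⇒  (1, 0)

rank = 2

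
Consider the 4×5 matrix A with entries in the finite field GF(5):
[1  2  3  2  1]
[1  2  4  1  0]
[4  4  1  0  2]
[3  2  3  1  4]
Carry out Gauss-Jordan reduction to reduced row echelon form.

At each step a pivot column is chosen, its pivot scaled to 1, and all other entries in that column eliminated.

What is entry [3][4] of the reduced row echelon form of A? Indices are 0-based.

pivot(0,0)=1: scale R0 → (1, 2, 3, 2, 1)
  clear (1,0): R1 −= (1)R0 → (0, 0, 1, 4, 4)
  clear (2,0): R2 −= (4)R0 → (0, 1, 4, 2, 3)
  clear (3,0): R3 −= (3)R0 → (0, 1, 4, 0, 1)
pivot(1,1): swap R1↔R2
pivot(1,1)=1: scale R1 → (0, 1, 4, 2, 3)
  clear (0,1): R0 −= (2)R1 → (1, 0, 0, 3, 0)
  clear (3,1): R3 −= (1)R1 → (0, 0, 0, 3, 3)
pivot(2,2)=1: scale R2 → (0, 0, 1, 4, 4)
  clear (1,2): R1 −= (4)R2 → (0, 1, 0, 1, 2)
pivot(3,3)=3: scale R3 → (0, 0, 0, 1, 1)
  clear (0,3): R0 −= (3)R3 → (1, 0, 0, 0, 2)
  clear (1,3): R1 −= (1)R3 → (0, 1, 0, 0, 1)
  clear (2,3): R2 −= (4)R3 → (0, 0, 1, 0, 0)

M[3][4] = 1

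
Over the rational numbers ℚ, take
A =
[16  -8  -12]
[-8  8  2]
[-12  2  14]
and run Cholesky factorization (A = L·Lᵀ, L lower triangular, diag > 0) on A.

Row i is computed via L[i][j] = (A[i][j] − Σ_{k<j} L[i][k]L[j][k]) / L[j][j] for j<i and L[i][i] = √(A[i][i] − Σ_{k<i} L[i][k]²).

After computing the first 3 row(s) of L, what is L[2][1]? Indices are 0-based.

L[2][1] = -2

Step 1: L[0][0] = √(16) = 4.
  L[1][0] = (-8) / L[0][0] = -2.
Step 2: L[1][1] = √(4) = 2.
  L[2][0] = (-12) / L[0][0] = -3.
  L[2][1] = (-4) / L[1][1] = -2.
Step 3: L[2][2] = √(1) = 1.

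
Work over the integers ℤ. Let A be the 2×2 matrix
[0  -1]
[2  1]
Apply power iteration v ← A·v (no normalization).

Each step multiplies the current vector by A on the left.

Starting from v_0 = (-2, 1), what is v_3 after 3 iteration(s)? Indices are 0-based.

v_3 = (5, 1)

v_0 = (-2, 1).
v_1 = A·v_0 = (-1, -3).
v_2 = A·v_1 = (3, -5).
v_3 = A·v_2 = (5, 1).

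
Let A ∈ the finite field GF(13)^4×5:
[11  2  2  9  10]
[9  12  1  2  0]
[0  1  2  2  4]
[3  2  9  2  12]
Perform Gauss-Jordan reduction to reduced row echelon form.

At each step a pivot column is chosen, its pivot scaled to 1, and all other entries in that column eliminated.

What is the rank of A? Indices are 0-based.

[1] R0 /= 11  ⇒  (1, 12, 12, 2, 8)
     R1 -= 9·R0  ⇒  (0, 8, 10, 10, 6)
     R3 -= 3·R0  ⇒  (0, 5, 12, 9, 1)
[2] R1 /= 8  ⇒  (0, 1, 11, 11, 4)
     R0 -= 12·R1  ⇒  (1, 0, 10, 0, 12)
     R2 -= 1·R1  ⇒  (0, 0, 4, 4, 0)
     R3 -= 5·R1  ⇒  (0, 0, 9, 6, 7)
[3] R2 /= 4  ⇒  (0, 0, 1, 1, 0)
     R0 -= 10·R2  ⇒  (1, 0, 0, 3, 12)
     R1 -= 11·R2  ⇒  (0, 1, 0, 0, 4)
     R3 -= 9·R2  ⇒  (0, 0, 0, 10, 7)
[4] R3 /= 10  ⇒  (0, 0, 0, 1, 2)
     R0 -= 3·R3  ⇒  (1, 0, 0, 0, 6)
     R2 -= 1·R3  ⇒  (0, 0, 1, 0, 11)

rank = 4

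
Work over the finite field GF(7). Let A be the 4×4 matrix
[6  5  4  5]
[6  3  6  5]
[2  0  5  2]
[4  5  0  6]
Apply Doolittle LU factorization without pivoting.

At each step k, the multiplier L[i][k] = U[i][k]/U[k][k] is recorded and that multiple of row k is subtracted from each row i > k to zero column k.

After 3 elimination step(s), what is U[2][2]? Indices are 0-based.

U[2][2] = 2

Step 1: pivot at (0,0) is 6.
  row1 ← row1 − (1)·row0  ⇒  L[1][0]=1, U row1=(0, 5, 2, 0)
  row2 ← row2 − (5)·row0  ⇒  L[2][0]=5, U row2=(0, 3, 6, 5)
  row3 ← row3 − (3)·row0  ⇒  L[3][0]=3, U row3=(0, 4, 2, 5)
Step 2: pivot at (1,1) is 5.
  row2 ← row2 − (2)·row1  ⇒  L[2][1]=2, U row2=(0, 0, 2, 5)
  row3 ← row3 − (5)·row1  ⇒  L[3][1]=5, U row3=(0, 0, 6, 5)
Step 3: pivot at (2,2) is 2.
  row3 ← row3 − (3)·row2  ⇒  L[3][2]=3, U row3=(0, 0, 0, 4)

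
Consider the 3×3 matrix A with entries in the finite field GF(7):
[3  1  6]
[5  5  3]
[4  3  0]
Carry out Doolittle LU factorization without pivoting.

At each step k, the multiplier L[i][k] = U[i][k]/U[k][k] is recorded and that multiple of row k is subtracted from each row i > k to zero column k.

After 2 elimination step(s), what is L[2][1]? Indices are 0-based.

Step 1: pivot at (0,0) is 3.
  row1 ← row1 − (4)·row0  ⇒  L[1][0]=4, U row1=(0, 1, 0)
  row2 ← row2 − (6)·row0  ⇒  L[2][0]=6, U row2=(0, 4, 6)
Step 2: pivot at (1,1) is 1.
  row2 ← row2 − (4)·row1  ⇒  L[2][1]=4, U row2=(0, 0, 6)

L[2][1] = 4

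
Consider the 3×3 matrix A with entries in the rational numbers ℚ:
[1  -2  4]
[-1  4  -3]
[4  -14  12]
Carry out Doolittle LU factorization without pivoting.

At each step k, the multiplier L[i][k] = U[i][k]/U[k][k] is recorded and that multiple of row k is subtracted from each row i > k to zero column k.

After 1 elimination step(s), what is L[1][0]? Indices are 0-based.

k=0: U[0][0]=1
  eliminate (1,0): mult=-1, new row 1: (0, 2, 1); set L[1][0]=-1
  eliminate (2,0): mult=4, new row 2: (0, -6, -4); set L[2][0]=4

L[1][0] = -1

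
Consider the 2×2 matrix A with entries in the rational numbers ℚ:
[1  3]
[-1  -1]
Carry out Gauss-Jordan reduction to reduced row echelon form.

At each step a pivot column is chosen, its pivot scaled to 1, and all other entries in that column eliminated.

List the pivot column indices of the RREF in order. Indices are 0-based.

[1] R0 /= 1  ⇒  (1, 3)
     R1 -= -1·R0  ⇒  (0, 2)
[2] R1 /= 2  ⇒  (0, 1)
     R0 -= 3·R1  ⇒  (1, 0)

pivot columns: 0, 1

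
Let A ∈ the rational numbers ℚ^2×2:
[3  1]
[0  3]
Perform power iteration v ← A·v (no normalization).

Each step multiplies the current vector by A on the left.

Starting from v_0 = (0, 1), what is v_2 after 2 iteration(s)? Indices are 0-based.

v_2 = (6, 9)

v_0 = (0, 1).
v_1 = A·v_0 = (1, 3).
v_2 = A·v_1 = (6, 9).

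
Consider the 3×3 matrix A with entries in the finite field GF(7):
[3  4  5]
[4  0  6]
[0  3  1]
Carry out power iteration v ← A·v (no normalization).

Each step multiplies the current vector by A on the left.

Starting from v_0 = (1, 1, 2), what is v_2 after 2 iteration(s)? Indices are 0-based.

v_0 = (1, 1, 2).
v_1 = A·v_0 = (3, 2, 5).
v_2 = A·v_1 = (0, 0, 4).

v_2 = (0, 0, 4)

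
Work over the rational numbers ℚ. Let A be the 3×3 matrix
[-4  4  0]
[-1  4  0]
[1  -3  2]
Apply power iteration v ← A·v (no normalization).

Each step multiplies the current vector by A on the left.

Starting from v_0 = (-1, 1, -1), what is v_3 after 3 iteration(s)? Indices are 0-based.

v_3 = (96, 60, -86)

v_0 = (-1, 1, -1).
v_1 = A·v_0 = (8, 5, -6).
v_2 = A·v_1 = (-12, 12, -19).
v_3 = A·v_2 = (96, 60, -86).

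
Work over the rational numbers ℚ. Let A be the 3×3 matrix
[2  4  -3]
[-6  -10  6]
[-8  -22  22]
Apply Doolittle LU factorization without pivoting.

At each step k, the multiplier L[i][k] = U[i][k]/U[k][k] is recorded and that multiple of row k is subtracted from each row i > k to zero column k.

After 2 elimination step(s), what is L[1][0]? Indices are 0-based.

[col 0] pivot 2
  R1 -= -3*R0 → (0, 2, -3)  (L[1][0] := -3)
  R2 -= -4*R0 → (0, -6, 10)  (L[2][0] := -4)
[col 1] pivot 2
  R2 -= -3*R1 → (0, 0, 1)  (L[2][1] := -3)

L[1][0] = -3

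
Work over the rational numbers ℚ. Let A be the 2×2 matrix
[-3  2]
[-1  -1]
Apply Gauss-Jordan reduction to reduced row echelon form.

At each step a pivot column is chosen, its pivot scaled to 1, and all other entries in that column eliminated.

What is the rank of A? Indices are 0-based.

rank = 2

step 1: normalize row 0 (÷-3) = (1, -2/3)
  row 1: subtract -1×row0 = (0, -5/3)
step 2: normalize row 1 (÷-5/3) = (0, 1)
  row 0: subtract -2/3×row1 = (1, 0)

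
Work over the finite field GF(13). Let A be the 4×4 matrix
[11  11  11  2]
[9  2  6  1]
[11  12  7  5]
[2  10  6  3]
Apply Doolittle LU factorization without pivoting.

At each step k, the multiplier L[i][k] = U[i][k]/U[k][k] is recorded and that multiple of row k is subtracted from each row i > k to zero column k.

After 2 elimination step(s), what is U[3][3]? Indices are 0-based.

[col 0] pivot 11
  R1 -= 2*R0 → (0, 6, 10, 10)  (L[1][0] := 2)
  R2 -= 1*R0 → (0, 1, 9, 3)  (L[2][0] := 1)
  R3 -= 12*R0 → (0, 8, 4, 5)  (L[3][0] := 12)
[col 1] pivot 6
  R2 -= 11*R1 → (0, 0, 3, 10)  (L[2][1] := 11)
  R3 -= 10*R1 → (0, 0, 8, 9)  (L[3][1] := 10)

U[3][3] = 9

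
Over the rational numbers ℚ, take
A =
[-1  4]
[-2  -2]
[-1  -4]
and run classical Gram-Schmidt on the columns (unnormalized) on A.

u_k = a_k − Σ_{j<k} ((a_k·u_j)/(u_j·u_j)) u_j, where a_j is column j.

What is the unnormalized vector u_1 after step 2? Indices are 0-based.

u_1 = (14/3, -2/3, -10/3)

Step 1: u_0 = a_0 = (-1, -2, -1).
Step 2: u_1 = a_1 − (2/3)·u_0 = (14/3, -2/3, -10/3).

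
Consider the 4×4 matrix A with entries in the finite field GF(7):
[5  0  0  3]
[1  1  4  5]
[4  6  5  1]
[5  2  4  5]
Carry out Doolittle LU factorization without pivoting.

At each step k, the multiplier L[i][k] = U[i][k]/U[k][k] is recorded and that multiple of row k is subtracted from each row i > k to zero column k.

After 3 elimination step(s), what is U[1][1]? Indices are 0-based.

U[1][1] = 1

Step 1: pivot at (0,0) is 5.
  row1 ← row1 − (3)·row0  ⇒  L[1][0]=3, U row1=(0, 1, 4, 3)
  row2 ← row2 − (5)·row0  ⇒  L[2][0]=5, U row2=(0, 6, 5, 0)
  row3 ← row3 − (1)·row0  ⇒  L[3][0]=1, U row3=(0, 2, 4, 2)
Step 2: pivot at (1,1) is 1.
  row2 ← row2 − (6)·row1  ⇒  L[2][1]=6, U row2=(0, 0, 2, 3)
  row3 ← row3 − (2)·row1  ⇒  L[3][1]=2, U row3=(0, 0, 3, 3)
Step 3: pivot at (2,2) is 2.
  row3 ← row3 − (5)·row2  ⇒  L[3][2]=5, U row3=(0, 0, 0, 2)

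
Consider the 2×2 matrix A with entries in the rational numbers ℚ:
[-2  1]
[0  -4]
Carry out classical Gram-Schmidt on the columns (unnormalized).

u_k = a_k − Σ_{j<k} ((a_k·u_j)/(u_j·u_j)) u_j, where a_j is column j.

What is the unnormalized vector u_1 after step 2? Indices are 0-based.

u_1 = (0, -4)

Step 1: u_0 = a_0 = (-2, 0).
Step 2: u_1 = a_1 − (-1/2)·u_0 = (0, -4).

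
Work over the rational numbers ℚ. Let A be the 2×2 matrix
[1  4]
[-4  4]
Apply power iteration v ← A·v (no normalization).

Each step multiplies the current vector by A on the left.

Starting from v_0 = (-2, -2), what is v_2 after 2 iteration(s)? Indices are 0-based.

v_0 = (-2, -2).
v_1 = A·v_0 = (-10, 0).
v_2 = A·v_1 = (-10, 40).

v_2 = (-10, 40)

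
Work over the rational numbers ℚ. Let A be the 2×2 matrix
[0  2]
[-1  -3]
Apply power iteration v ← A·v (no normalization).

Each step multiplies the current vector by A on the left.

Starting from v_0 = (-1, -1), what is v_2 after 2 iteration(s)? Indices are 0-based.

v_0 = (-1, -1).
v_1 = A·v_0 = (-2, 4).
v_2 = A·v_1 = (8, -10).

v_2 = (8, -10)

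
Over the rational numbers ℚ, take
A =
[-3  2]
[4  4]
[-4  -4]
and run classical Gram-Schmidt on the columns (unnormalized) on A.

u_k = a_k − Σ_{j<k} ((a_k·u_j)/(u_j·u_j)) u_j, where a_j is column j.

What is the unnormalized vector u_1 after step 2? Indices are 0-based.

Step 1: u_0 = a_0 = (-3, 4, -4).
Step 2: u_1 = a_1 − (26/41)·u_0 = (160/41, 60/41, -60/41).

u_1 = (160/41, 60/41, -60/41)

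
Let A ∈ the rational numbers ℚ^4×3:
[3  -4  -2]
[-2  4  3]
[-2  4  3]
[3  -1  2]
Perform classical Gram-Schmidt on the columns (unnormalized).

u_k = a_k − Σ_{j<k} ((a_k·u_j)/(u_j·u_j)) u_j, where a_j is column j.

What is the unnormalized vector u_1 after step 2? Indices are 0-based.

Step 1: u_0 = a_0 = (3, -2, -2, 3).
Step 2: u_1 = a_1 − (-31/26)·u_0 = (-11/26, 21/13, 21/13, 67/26).

u_1 = (-11/26, 21/13, 21/13, 67/26)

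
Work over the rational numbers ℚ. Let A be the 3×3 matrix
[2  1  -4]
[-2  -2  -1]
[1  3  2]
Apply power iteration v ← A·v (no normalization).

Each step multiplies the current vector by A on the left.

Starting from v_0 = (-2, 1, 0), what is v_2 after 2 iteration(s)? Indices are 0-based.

v_0 = (-2, 1, 0).
v_1 = A·v_0 = (-3, 2, 1).
v_2 = A·v_1 = (-8, 1, 5).

v_2 = (-8, 1, 5)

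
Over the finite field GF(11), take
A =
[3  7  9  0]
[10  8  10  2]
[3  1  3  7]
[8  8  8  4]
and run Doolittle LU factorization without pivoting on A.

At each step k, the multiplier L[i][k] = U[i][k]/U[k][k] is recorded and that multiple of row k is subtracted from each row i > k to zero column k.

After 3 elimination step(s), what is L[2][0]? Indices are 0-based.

L[2][0] = 1

[col 0] pivot 3
  R1 -= 7*R0 → (0, 3, 2, 2)  (L[1][0] := 7)
  R2 -= 1*R0 → (0, 5, 5, 7)  (L[2][0] := 1)
  R3 -= 10*R0 → (0, 4, 6, 4)  (L[3][0] := 10)
[col 1] pivot 3
  R2 -= 9*R1 → (0, 0, 9, 0)  (L[2][1] := 9)
  R3 -= 5*R1 → (0, 0, 7, 5)  (L[3][1] := 5)
[col 2] pivot 9
  R3 -= 2*R2 → (0, 0, 0, 5)  (L[3][2] := 2)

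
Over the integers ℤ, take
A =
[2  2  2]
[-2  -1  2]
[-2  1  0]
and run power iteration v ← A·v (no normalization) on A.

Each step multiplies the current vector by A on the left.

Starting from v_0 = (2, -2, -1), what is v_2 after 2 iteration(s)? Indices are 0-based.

v_2 = (-24, -4, 0)

v_0 = (2, -2, -1).
v_1 = A·v_0 = (-2, -4, -6).
v_2 = A·v_1 = (-24, -4, 0).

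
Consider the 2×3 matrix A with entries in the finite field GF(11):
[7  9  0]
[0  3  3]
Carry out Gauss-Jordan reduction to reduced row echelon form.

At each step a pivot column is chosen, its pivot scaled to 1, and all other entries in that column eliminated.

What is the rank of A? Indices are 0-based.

pivot(0,0)=7: scale R0 → (1, 6, 0)
pivot(1,1)=3: scale R1 → (0, 1, 1)
  clear (0,1): R0 −= (6)R1 → (1, 0, 5)

rank = 2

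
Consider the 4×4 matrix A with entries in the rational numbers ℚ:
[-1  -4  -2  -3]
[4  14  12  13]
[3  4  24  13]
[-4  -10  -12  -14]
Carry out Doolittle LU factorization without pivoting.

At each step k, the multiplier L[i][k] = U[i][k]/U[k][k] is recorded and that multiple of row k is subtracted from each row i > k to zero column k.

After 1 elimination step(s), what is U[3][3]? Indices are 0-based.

Step 1: pivot at (0,0) is -1.
  row1 ← row1 − (-4)·row0  ⇒  L[1][0]=-4, U row1=(0, -2, 4, 1)
  row2 ← row2 − (-3)·row0  ⇒  L[2][0]=-3, U row2=(0, -8, 18, 4)
  row3 ← row3 − (4)·row0  ⇒  L[3][0]=4, U row3=(0, 6, -4, -2)

U[3][3] = -2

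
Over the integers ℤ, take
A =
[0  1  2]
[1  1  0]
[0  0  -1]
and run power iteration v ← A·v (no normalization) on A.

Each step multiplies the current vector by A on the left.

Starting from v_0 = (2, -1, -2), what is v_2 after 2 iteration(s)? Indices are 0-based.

v_2 = (5, -4, -2)

v_0 = (2, -1, -2).
v_1 = A·v_0 = (-5, 1, 2).
v_2 = A·v_1 = (5, -4, -2).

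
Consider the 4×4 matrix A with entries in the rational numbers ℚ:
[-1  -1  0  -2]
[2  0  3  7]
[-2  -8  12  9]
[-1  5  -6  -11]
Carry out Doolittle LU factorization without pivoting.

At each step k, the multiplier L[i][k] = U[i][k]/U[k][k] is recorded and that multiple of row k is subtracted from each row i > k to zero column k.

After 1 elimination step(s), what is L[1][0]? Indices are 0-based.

Step 1: pivot at (0,0) is -1.
  row1 ← row1 − (-2)·row0  ⇒  L[1][0]=-2, U row1=(0, -2, 3, 3)
  row2 ← row2 − (2)·row0  ⇒  L[2][0]=2, U row2=(0, -6, 12, 13)
  row3 ← row3 − (1)·row0  ⇒  L[3][0]=1, U row3=(0, 6, -6, -9)

L[1][0] = -2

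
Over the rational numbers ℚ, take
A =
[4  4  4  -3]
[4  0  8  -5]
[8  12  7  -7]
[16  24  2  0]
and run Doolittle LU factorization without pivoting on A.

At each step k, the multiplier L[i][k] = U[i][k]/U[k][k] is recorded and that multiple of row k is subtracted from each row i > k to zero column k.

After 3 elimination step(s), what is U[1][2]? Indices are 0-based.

[col 0] pivot 4
  R1 -= 1*R0 → (0, -4, 4, -2)  (L[1][0] := 1)
  R2 -= 2*R0 → (0, 4, -1, -1)  (L[2][0] := 2)
  R3 -= 4*R0 → (0, 8, -14, 12)  (L[3][0] := 4)
[col 1] pivot -4
  R2 -= -1*R1 → (0, 0, 3, -3)  (L[2][1] := -1)
  R3 -= -2*R1 → (0, 0, -6, 8)  (L[3][1] := -2)
[col 2] pivot 3
  R3 -= -2*R2 → (0, 0, 0, 2)  (L[3][2] := -2)

U[1][2] = 4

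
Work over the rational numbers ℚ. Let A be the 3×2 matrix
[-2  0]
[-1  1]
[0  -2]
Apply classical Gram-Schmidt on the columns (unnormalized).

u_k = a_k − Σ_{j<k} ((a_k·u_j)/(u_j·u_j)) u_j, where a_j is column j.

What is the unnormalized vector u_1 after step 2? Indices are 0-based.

u_1 = (-2/5, 4/5, -2)

Step 1: u_0 = a_0 = (-2, -1, 0).
Step 2: u_1 = a_1 − (-1/5)·u_0 = (-2/5, 4/5, -2).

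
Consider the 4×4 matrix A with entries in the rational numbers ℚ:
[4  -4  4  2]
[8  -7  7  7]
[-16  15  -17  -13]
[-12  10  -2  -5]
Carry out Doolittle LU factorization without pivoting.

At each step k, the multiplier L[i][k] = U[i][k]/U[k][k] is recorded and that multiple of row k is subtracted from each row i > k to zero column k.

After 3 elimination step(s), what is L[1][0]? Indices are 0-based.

L[1][0] = 2

Step 1: pivot at (0,0) is 4.
  row1 ← row1 − (2)·row0  ⇒  L[1][0]=2, U row1=(0, 1, -1, 3)
  row2 ← row2 − (-4)·row0  ⇒  L[2][0]=-4, U row2=(0, -1, -1, -5)
  row3 ← row3 − (-3)·row0  ⇒  L[3][0]=-3, U row3=(0, -2, 10, 1)
Step 2: pivot at (1,1) is 1.
  row2 ← row2 − (-1)·row1  ⇒  L[2][1]=-1, U row2=(0, 0, -2, -2)
  row3 ← row3 − (-2)·row1  ⇒  L[3][1]=-2, U row3=(0, 0, 8, 7)
Step 3: pivot at (2,2) is -2.
  row3 ← row3 − (-4)·row2  ⇒  L[3][2]=-4, U row3=(0, 0, 0, -1)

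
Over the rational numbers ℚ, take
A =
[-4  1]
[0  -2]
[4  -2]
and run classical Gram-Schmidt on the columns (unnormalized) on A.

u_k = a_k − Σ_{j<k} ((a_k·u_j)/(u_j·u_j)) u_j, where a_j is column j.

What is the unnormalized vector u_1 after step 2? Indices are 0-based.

Step 1: u_0 = a_0 = (-4, 0, 4).
Step 2: u_1 = a_1 − (-3/8)·u_0 = (-1/2, -2, -1/2).

u_1 = (-1/2, -2, -1/2)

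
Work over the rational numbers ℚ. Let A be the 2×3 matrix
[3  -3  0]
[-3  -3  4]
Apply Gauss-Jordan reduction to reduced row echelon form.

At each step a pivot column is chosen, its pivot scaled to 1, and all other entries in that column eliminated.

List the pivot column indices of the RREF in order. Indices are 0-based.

pivot columns: 0, 1

step 1: normalize row 0 (÷3) = (1, -1, 0)
  row 1: subtract -3×row0 = (0, -6, 4)
step 2: normalize row 1 (÷-6) = (0, 1, -2/3)
  row 0: subtract -1×row1 = (1, 0, -2/3)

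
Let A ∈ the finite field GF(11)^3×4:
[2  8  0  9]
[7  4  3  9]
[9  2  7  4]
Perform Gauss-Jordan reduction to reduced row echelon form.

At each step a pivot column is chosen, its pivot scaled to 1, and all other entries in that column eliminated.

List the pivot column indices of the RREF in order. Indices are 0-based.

pivot columns: 0, 1, 3

pivot(0,0)=2: scale R0 → (1, 4, 0, 10)
  clear (1,0): R1 −= (7)R0 → (0, 9, 3, 5)
  clear (2,0): R2 −= (9)R0 → (0, 10, 7, 2)
pivot(1,1)=9: scale R1 → (0, 1, 4, 3)
  clear (0,1): R0 −= (4)R1 → (1, 0, 6, 9)
  clear (2,1): R2 −= (10)R1 → (0, 0, 0, 5)
col 2: no nonzero at/below row 2; advance.
pivot(2,3)=5: scale R2 → (0, 0, 0, 1)
  clear (0,3): R0 −= (9)R2 → (1, 0, 6, 0)
  clear (1,3): R1 −= (3)R2 → (0, 1, 4, 0)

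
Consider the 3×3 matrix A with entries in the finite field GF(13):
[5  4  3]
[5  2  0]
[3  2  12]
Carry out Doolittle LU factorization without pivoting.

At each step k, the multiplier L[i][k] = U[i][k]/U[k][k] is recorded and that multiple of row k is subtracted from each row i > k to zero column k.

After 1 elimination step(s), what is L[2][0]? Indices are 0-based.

k=0: U[0][0]=5
  eliminate (1,0): mult=1, new row 1: (0, 11, 10); set L[1][0]=1
  eliminate (2,0): mult=11, new row 2: (0, 10, 5); set L[2][0]=11

L[2][0] = 11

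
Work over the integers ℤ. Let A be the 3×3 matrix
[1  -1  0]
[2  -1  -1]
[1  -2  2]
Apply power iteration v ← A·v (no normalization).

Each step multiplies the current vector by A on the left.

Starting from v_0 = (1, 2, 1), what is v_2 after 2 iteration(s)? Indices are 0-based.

v_2 = (0, 0, -1)

v_0 = (1, 2, 1).
v_1 = A·v_0 = (-1, -1, -1).
v_2 = A·v_1 = (0, 0, -1).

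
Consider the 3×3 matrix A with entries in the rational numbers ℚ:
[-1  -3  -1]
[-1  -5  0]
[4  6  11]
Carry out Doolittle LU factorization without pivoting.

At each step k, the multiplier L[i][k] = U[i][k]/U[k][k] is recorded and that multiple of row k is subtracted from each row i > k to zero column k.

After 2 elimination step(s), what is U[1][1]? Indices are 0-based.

U[1][1] = -2

Step 1: pivot at (0,0) is -1.
  row1 ← row1 − (1)·row0  ⇒  L[1][0]=1, U row1=(0, -2, 1)
  row2 ← row2 − (-4)·row0  ⇒  L[2][0]=-4, U row2=(0, -6, 7)
Step 2: pivot at (1,1) is -2.
  row2 ← row2 − (3)·row1  ⇒  L[2][1]=3, U row2=(0, 0, 4)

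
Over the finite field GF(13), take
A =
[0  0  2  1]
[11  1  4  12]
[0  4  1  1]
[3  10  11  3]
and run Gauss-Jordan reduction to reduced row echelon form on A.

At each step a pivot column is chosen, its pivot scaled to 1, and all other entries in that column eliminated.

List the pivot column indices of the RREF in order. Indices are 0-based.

pivot columns: 0, 1, 2, 3

[1] R0 <-> R1
[1] R0 /= 11  ⇒  (1, 6, 11, 7)
     R3 -= 3·R0  ⇒  (0, 5, 4, 8)
[2] R1 <-> R2
[2] R1 /= 4  ⇒  (0, 1, 10, 10)
     R0 -= 6·R1  ⇒  (1, 0, 3, 12)
     R3 -= 5·R1  ⇒  (0, 0, 6, 10)
[3] R2 /= 2  ⇒  (0, 0, 1, 7)
     R0 -= 3·R2  ⇒  (1, 0, 0, 4)
     R1 -= 10·R2  ⇒  (0, 1, 0, 5)
     R3 -= 6·R2  ⇒  (0, 0, 0, 7)
[4] R3 /= 7  ⇒  (0, 0, 0, 1)
     R0 -= 4·R3  ⇒  (1, 0, 0, 0)
     R1 -= 5·R3  ⇒  (0, 1, 0, 0)
     R2 -= 7·R3  ⇒  (0, 0, 1, 0)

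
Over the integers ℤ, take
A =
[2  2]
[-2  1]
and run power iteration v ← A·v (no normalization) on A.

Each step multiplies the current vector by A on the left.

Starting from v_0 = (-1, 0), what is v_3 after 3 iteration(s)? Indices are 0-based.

v_0 = (-1, 0).
v_1 = A·v_0 = (-2, 2).
v_2 = A·v_1 = (0, 6).
v_3 = A·v_2 = (12, 6).

v_3 = (12, 6)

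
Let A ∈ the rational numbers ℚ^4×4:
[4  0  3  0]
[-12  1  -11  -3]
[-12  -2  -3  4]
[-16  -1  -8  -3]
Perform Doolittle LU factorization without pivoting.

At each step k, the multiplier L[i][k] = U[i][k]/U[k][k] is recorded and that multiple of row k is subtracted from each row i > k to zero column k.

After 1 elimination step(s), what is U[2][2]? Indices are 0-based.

U[2][2] = 6

Step 1: pivot at (0,0) is 4.
  row1 ← row1 − (-3)·row0  ⇒  L[1][0]=-3, U row1=(0, 1, -2, -3)
  row2 ← row2 − (-3)·row0  ⇒  L[2][0]=-3, U row2=(0, -2, 6, 4)
  row3 ← row3 − (-4)·row0  ⇒  L[3][0]=-4, U row3=(0, -1, 4, -3)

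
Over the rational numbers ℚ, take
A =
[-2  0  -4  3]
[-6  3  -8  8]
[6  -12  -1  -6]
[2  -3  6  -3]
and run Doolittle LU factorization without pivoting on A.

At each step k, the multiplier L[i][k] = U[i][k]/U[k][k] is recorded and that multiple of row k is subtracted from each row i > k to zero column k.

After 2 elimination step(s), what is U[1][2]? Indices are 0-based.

U[1][2] = 4

[col 0] pivot -2
  R1 -= 3*R0 → (0, 3, 4, -1)  (L[1][0] := 3)
  R2 -= -3*R0 → (0, -12, -13, 3)  (L[2][0] := -3)
  R3 -= -1*R0 → (0, -3, 2, 0)  (L[3][0] := -1)
[col 1] pivot 3
  R2 -= -4*R1 → (0, 0, 3, -1)  (L[2][1] := -4)
  R3 -= -1*R1 → (0, 0, 6, -1)  (L[3][1] := -1)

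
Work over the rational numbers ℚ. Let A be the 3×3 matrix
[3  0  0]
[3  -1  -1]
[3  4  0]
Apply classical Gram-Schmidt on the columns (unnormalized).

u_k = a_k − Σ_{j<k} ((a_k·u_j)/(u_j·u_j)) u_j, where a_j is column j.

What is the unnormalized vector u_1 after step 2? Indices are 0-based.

u_1 = (-1, -2, 3)

Step 1: u_0 = a_0 = (3, 3, 3).
Step 2: u_1 = a_1 − (1/3)·u_0 = (-1, -2, 3).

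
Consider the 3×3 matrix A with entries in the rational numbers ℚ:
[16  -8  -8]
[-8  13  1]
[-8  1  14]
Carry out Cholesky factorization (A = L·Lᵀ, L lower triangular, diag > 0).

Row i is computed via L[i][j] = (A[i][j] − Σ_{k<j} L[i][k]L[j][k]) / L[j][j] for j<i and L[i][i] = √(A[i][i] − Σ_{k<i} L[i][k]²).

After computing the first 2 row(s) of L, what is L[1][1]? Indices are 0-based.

L[1][1] = 3

Step 1: L[0][0] = √(16) = 4.
  L[1][0] = (-8) / L[0][0] = -2.
Step 2: L[1][1] = √(9) = 3.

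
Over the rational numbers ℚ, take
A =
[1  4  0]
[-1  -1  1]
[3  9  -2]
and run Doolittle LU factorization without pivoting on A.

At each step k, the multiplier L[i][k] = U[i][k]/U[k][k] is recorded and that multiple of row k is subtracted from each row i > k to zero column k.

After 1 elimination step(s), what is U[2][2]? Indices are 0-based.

[col 0] pivot 1
  R1 -= -1*R0 → (0, 3, 1)  (L[1][0] := -1)
  R2 -= 3*R0 → (0, -3, -2)  (L[2][0] := 3)

U[2][2] = -2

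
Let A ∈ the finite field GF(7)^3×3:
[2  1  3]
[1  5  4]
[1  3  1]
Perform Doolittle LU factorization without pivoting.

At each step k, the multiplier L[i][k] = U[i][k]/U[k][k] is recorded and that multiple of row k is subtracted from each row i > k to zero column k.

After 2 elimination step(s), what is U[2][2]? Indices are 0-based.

U[2][2] = 2

k=0: U[0][0]=2
  eliminate (1,0): mult=4, new row 1: (0, 1, 6); set L[1][0]=4
  eliminate (2,0): mult=4, new row 2: (0, 6, 3); set L[2][0]=4
k=1: U[1][1]=1
  eliminate (2,1): mult=6, new row 2: (0, 0, 2); set L[2][1]=6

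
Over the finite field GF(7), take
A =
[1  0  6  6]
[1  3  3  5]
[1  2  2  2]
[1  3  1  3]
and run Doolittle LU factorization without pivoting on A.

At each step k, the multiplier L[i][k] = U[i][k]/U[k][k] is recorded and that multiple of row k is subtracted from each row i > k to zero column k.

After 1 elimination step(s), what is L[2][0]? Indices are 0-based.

Step 1: pivot at (0,0) is 1.
  row1 ← row1 − (1)·row0  ⇒  L[1][0]=1, U row1=(0, 3, 4, 6)
  row2 ← row2 − (1)·row0  ⇒  L[2][0]=1, U row2=(0, 2, 3, 3)
  row3 ← row3 − (1)·row0  ⇒  L[3][0]=1, U row3=(0, 3, 2, 4)

L[2][0] = 1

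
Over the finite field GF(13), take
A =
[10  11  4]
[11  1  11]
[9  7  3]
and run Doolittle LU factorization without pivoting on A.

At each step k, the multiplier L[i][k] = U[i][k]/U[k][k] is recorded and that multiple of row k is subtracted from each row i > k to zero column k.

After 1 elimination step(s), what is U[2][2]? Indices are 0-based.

k=0: U[0][0]=10
  eliminate (1,0): mult=5, new row 1: (0, 11, 4); set L[1][0]=5
  eliminate (2,0): mult=10, new row 2: (0, 1, 2); set L[2][0]=10

U[2][2] = 2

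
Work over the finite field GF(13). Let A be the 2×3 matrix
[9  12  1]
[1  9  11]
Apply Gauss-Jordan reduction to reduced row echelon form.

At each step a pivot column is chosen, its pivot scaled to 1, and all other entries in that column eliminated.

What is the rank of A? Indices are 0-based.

rank = 2

[1] R0 /= 9  ⇒  (1, 10, 3)
     R1 -= 1·R0  ⇒  (0, 12, 8)
[2] R1 /= 12  ⇒  (0, 1, 5)
     R0 -= 10·R1  ⇒  (1, 0, 5)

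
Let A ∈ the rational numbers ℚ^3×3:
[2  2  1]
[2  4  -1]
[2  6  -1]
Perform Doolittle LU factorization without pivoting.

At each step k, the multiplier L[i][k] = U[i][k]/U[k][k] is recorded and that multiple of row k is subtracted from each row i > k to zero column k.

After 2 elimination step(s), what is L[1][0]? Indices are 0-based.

k=0: U[0][0]=2
  eliminate (1,0): mult=1, new row 1: (0, 2, -2); set L[1][0]=1
  eliminate (2,0): mult=1, new row 2: (0, 4, -2); set L[2][0]=1
k=1: U[1][1]=2
  eliminate (2,1): mult=2, new row 2: (0, 0, 2); set L[2][1]=2

L[1][0] = 1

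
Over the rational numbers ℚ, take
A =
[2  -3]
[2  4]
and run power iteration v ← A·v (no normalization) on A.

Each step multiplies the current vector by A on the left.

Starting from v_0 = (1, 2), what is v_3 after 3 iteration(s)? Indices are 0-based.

v_0 = (1, 2).
v_1 = A·v_0 = (-4, 10).
v_2 = A·v_1 = (-38, 32).
v_3 = A·v_2 = (-172, 52).

v_3 = (-172, 52)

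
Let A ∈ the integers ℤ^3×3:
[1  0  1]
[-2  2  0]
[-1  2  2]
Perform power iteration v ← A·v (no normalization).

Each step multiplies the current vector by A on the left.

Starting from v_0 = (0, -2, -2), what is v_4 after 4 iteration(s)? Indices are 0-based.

v_0 = (0, -2, -2).
v_1 = A·v_0 = (-2, -4, -8).
v_2 = A·v_1 = (-10, -4, -22).
v_3 = A·v_2 = (-32, 12, -42).
v_4 = A·v_3 = (-74, 88, -28).

v_4 = (-74, 88, -28)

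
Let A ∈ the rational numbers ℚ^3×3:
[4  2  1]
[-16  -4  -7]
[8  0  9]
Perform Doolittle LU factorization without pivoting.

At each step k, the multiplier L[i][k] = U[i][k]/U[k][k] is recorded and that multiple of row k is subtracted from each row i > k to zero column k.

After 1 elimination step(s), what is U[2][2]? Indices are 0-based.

U[2][2] = 7

k=0: U[0][0]=4
  eliminate (1,0): mult=-4, new row 1: (0, 4, -3); set L[1][0]=-4
  eliminate (2,0): mult=2, new row 2: (0, -4, 7); set L[2][0]=2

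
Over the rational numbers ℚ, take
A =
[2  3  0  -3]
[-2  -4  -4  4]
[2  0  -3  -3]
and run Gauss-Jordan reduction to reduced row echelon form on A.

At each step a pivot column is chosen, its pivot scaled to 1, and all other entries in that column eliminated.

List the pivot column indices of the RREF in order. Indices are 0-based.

[1] R0 /= 2  ⇒  (1, 3/2, 0, -3/2)
     R1 -= -2·R0  ⇒  (0, -1, -4, 1)
     R2 -= 2·R0  ⇒  (0, -3, -3, 0)
[2] R1 /= -1  ⇒  (0, 1, 4, -1)
     R0 -= 3/2·R1  ⇒  (1, 0, -6, 0)
     R2 -= -3·R1  ⇒  (0, 0, 9, -3)
[3] R2 /= 9  ⇒  (0, 0, 1, -1/3)
     R0 -= -6·R2  ⇒  (1, 0, 0, -2)
     R1 -= 4·R2  ⇒  (0, 1, 0, 1/3)

pivot columns: 0, 1, 2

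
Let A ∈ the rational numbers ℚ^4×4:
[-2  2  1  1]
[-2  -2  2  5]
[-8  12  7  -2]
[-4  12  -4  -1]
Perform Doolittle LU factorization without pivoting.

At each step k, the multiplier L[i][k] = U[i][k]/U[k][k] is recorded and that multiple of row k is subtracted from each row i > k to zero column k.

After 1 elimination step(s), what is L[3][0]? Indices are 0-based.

L[3][0] = 2

Step 1: pivot at (0,0) is -2.
  row1 ← row1 − (1)·row0  ⇒  L[1][0]=1, U row1=(0, -4, 1, 4)
  row2 ← row2 − (4)·row0  ⇒  L[2][0]=4, U row2=(0, 4, 3, -6)
  row3 ← row3 − (2)·row0  ⇒  L[3][0]=2, U row3=(0, 8, -6, -3)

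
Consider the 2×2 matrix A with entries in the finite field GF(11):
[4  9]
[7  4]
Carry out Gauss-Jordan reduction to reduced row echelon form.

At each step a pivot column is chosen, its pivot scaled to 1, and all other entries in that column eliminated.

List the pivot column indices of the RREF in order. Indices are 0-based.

[1] R0 /= 4  ⇒  (1, 5)
     R1 -= 7·R0  ⇒  (0, 2)
[2] R1 /= 2  ⇒  (0, 1)
     R0 -= 5·R1  ⇒  (1, 0)

pivot columns: 0, 1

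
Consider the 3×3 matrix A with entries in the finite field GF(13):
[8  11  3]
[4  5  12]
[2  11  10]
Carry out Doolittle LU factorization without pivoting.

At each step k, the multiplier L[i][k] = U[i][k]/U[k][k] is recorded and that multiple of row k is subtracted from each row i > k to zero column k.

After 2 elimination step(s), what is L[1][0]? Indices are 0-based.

Step 1: pivot at (0,0) is 8.
  row1 ← row1 − (7)·row0  ⇒  L[1][0]=7, U row1=(0, 6, 4)
  row2 ← row2 − (10)·row0  ⇒  L[2][0]=10, U row2=(0, 5, 6)
Step 2: pivot at (1,1) is 6.
  row2 ← row2 − (3)·row1  ⇒  L[2][1]=3, U row2=(0, 0, 7)

L[1][0] = 7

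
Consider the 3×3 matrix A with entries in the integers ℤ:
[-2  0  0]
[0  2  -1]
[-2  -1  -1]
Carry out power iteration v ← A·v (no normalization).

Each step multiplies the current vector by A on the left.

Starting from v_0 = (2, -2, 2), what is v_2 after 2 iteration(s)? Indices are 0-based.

v_0 = (2, -2, 2).
v_1 = A·v_0 = (-4, -6, -4).
v_2 = A·v_1 = (8, -8, 18).

v_2 = (8, -8, 18)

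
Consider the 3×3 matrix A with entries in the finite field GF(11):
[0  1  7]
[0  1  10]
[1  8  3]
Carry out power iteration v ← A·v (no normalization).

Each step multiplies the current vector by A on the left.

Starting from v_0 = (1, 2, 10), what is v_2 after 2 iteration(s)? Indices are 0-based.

v_2 = (2, 0, 6)

v_0 = (1, 2, 10).
v_1 = A·v_0 = (6, 3, 3).
v_2 = A·v_1 = (2, 0, 6).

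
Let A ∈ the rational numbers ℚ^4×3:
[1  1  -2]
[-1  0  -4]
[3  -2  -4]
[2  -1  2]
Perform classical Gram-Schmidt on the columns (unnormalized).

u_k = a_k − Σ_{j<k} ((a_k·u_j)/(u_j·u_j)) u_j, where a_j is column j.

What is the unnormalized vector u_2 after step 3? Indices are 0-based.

Step 1: u_0 = a_0 = (1, -1, 3, 2).
Step 2: u_1 = a_1 − (-7/15)·u_0 = (22/15, -7/15, -3/5, -1/15).
Step 3: u_2 = a_2 − (-2/5)·u_0 − (18/41)·u_1 = (-92/41, -172/41, -104/41, 116/41).

u_2 = (-92/41, -172/41, -104/41, 116/41)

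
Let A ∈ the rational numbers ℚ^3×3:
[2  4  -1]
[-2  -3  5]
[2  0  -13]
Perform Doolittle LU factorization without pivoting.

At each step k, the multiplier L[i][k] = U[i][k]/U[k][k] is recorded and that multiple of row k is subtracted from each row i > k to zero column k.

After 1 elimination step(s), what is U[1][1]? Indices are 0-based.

k=0: U[0][0]=2
  eliminate (1,0): mult=-1, new row 1: (0, 1, 4); set L[1][0]=-1
  eliminate (2,0): mult=1, new row 2: (0, -4, -12); set L[2][0]=1

U[1][1] = 1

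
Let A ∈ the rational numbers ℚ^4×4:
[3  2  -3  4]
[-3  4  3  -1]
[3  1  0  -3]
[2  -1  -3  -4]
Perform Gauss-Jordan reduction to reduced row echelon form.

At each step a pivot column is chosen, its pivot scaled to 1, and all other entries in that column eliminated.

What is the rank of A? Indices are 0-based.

rank = 4

step 1: normalize row 0 (÷3) = (1, 2/3, -1, 4/3)
  row 1: subtract -3×row0 = (0, 6, 0, 3)
  row 2: subtract 3×row0 = (0, -1, 3, -7)
  row 3: subtract 2×row0 = (0, -7/3, -1, -20/3)
step 2: normalize row 1 (÷6) = (0, 1, 0, 1/2)
  row 0: subtract 2/3×row1 = (1, 0, -1, 1)
  row 2: subtract -1×row1 = (0, 0, 3, -13/2)
  row 3: subtract -7/3×row1 = (0, 0, -1, -11/2)
step 3: normalize row 2 (÷3) = (0, 0, 1, -13/6)
  row 0: subtract -1×row2 = (1, 0, 0, -7/6)
  row 3: subtract -1×row2 = (0, 0, 0, -23/3)
step 4: normalize row 3 (÷-23/3) = (0, 0, 0, 1)
  row 0: subtract -7/6×row3 = (1, 0, 0, 0)
  row 1: subtract 1/2×row3 = (0, 1, 0, 0)
  row 2: subtract -13/6×row3 = (0, 0, 1, 0)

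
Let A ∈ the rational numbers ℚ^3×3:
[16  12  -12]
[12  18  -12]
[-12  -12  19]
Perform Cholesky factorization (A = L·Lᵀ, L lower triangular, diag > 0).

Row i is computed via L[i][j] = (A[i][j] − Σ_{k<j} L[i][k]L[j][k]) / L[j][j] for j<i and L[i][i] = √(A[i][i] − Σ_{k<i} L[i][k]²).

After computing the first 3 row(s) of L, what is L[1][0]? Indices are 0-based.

Step 1: L[0][0] = √(16) = 4.
  L[1][0] = (12) / L[0][0] = 3.
Step 2: L[1][1] = √(9) = 3.
  L[2][0] = (-12) / L[0][0] = -3.
  L[2][1] = (-3) / L[1][1] = -1.
Step 3: L[2][2] = √(9) = 3.

L[1][0] = 3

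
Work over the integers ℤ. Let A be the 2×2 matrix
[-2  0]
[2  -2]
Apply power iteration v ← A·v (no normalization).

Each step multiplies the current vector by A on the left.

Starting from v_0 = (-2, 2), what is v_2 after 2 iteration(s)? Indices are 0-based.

v_0 = (-2, 2).
v_1 = A·v_0 = (4, -8).
v_2 = A·v_1 = (-8, 24).

v_2 = (-8, 24)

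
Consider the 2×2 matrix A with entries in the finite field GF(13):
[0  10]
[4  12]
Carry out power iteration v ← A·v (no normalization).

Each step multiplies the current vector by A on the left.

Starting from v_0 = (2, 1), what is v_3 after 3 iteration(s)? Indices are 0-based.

v_0 = (2, 1).
v_1 = A·v_0 = (10, 7).
v_2 = A·v_1 = (5, 7).
v_3 = A·v_2 = (5, 0).

v_3 = (5, 0)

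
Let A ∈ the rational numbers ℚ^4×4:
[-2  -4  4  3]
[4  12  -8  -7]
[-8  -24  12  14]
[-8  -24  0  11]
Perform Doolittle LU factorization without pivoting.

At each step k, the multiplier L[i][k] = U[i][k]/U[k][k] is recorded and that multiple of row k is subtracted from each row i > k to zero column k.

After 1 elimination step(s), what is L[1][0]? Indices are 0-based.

L[1][0] = -2

k=0: U[0][0]=-2
  eliminate (1,0): mult=-2, new row 1: (0, 4, 0, -1); set L[1][0]=-2
  eliminate (2,0): mult=4, new row 2: (0, -8, -4, 2); set L[2][0]=4
  eliminate (3,0): mult=4, new row 3: (0, -8, -16, -1); set L[3][0]=4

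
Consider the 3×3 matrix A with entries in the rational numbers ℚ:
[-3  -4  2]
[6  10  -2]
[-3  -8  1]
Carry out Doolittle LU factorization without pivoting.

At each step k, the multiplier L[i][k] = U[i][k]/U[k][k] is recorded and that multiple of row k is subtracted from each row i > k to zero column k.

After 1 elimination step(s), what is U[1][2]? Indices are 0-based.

U[1][2] = 2

k=0: U[0][0]=-3
  eliminate (1,0): mult=-2, new row 1: (0, 2, 2); set L[1][0]=-2
  eliminate (2,0): mult=1, new row 2: (0, -4, -1); set L[2][0]=1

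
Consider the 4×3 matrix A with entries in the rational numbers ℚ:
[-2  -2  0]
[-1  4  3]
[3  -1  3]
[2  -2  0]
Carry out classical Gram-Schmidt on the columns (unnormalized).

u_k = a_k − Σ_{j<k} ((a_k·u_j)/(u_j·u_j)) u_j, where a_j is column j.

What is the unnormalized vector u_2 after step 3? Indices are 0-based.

Step 1: u_0 = a_0 = (-2, -1, 3, 2).
Step 2: u_1 = a_1 − (-7/18)·u_0 = (-25/9, 65/18, 1/6, -11/9).
Step 3: u_2 = a_2 − (1/3)·u_0 − (204/401)·u_1 = (834/401, 600/401, 768/401, -18/401).

u_2 = (834/401, 600/401, 768/401, -18/401)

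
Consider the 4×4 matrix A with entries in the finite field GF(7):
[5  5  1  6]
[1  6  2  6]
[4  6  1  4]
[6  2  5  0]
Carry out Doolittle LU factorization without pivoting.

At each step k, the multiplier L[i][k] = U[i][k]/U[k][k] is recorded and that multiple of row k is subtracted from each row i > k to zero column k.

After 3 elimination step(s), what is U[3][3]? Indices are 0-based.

U[3][3] = 1

Step 1: pivot at (0,0) is 5.
  row1 ← row1 − (3)·row0  ⇒  L[1][0]=3, U row1=(0, 5, 6, 2)
  row2 ← row2 − (5)·row0  ⇒  L[2][0]=5, U row2=(0, 2, 3, 2)
  row3 ← row3 − (4)·row0  ⇒  L[3][0]=4, U row3=(0, 3, 1, 4)
Step 2: pivot at (1,1) is 5.
  row2 ← row2 − (6)·row1  ⇒  L[2][1]=6, U row2=(0, 0, 2, 4)
  row3 ← row3 − (2)·row1  ⇒  L[3][1]=2, U row3=(0, 0, 3, 0)
Step 3: pivot at (2,2) is 2.
  row3 ← row3 − (5)·row2  ⇒  L[3][2]=5, U row3=(0, 0, 0, 1)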